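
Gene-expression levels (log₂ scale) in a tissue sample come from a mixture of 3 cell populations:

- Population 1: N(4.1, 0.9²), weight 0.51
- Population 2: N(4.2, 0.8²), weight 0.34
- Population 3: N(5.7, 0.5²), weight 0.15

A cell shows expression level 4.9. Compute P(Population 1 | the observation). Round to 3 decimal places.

Posterior ∝ prior × likelihood, so P(k | x) ∝ w_k f_k(x); normalise over all components.
Normal densities:
  p_1 = 0.298603
  p_2 = 0.340069
  p_3 = 0.221842
Multiply by the mixture weights:
  w_1·p_1 = 0.51 × 0.298603 = 0.152288
  w_2·p_2 = 0.34 × 0.340069 = 0.115623
  w_3·p_3 = 0.15 × 0.221842 = 0.0332763
Evidence: 0.152288 + 0.115623 + 0.0332763 = 0.301187
P(Population 1 | the observation) = 0.152288 / 0.301187 ≈ 0.506

0.506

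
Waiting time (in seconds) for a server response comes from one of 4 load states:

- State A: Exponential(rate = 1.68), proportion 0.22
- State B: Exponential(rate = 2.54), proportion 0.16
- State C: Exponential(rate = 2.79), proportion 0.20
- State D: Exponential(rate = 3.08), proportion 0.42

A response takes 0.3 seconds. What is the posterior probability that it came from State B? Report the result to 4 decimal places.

By Bayes' theorem, P(k | x) = w_k f_k(x) / Σ_j w_j f_j(x).
Component likelihoods at x = 0.3 seconds:
  p_A = 1.0149
  p_B = 1.1855
  p_C = 1.20809
  p_D = 1.22254
Prior × likelihood for each component:
  w_A·p_A = 0.22 × 1.0149 = 0.223279
  w_B·p_B = 0.16 × 1.1855 = 0.18968
  w_C·p_C = 0.20 × 1.20809 = 0.241618
  w_D·p_D = 0.42 × 1.22254 = 0.513466
Denominator: 0.223279 + 0.18968 + 0.241618 + 0.513466 = 1.16804
So the posterior for State B is 0.18968 / 1.16804 ≈ 0.1624.

0.1624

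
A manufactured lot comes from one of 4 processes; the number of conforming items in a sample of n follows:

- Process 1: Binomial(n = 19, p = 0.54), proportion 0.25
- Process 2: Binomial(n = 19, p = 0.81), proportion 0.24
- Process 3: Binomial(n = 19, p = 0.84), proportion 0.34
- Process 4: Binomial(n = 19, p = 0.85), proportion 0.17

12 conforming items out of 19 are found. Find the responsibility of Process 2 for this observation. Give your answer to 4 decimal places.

0.1720

Posterior ∝ prior × likelihood, so P(k | x) ∝ w_k f_k(x); normalise over all components.
Binomial probabilities:
  f_1 = C(19,12)·0.54^12·0.46^7 = 50388·0.000614788·0.00435818 = 0.135007
  f_2 = C(19,12)·0.81^12·0.19^7 = 50388·0.0797664·8.93872e-06 = 0.0359271
  f_3 = C(19,12)·0.84^12·0.16^7 = 50388·0.12341·2.68435e-06 = 0.0166924
  f_4 = C(19,12)·0.85^12·0.15^7 = 50388·0.142242·1.70859e-06 = 0.012246
Multiply by the mixture weights:
  w_1·f_1 = 0.25 × 0.135007 = 0.0337518
  w_2·f_2 = 0.24 × 0.0359271 = 0.00862251
  w_3·f_3 = 0.34 × 0.0166924 = 0.00567541
  w_4·f_4 = 0.17 × 0.012246 = 0.00208181
Evidence: 0.0337518 + 0.00862251 + 0.00567541 + 0.00208181 = 0.0501315
Responsibility of Process 2: 0.00862251 / 0.0501315 ≈ 0.1720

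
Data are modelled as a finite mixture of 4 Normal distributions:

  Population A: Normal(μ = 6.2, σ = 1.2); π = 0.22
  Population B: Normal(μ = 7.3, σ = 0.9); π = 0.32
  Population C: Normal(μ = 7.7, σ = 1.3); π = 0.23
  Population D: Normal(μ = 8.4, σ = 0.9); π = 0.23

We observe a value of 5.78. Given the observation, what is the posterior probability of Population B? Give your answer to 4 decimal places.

By Bayes' theorem, P(k | x) = w_k f_k(x) / Σ_j w_j f_j(x).
Evaluate each component's likelihood at the observed value:
  f_A = 0.3127
  f_B = 0.106485
  f_C = 0.103111
  f_D = 0.00640381
Prior × likelihood for each component:
  w_A·f_A = 0.22 × 0.3127 = 0.0687941
  w_B·f_B = 0.32 × 0.106485 = 0.0340752
  w_C·f_C = 0.23 × 0.103111 = 0.0237154
  w_D·f_D = 0.23 × 0.00640381 = 0.00147288
Sum: 0.0687941 + 0.0340752 + 0.0237154 + 0.00147288 = 0.128058
Responsibility of Population B: 0.0340752 / 0.128058 ≈ 0.2661

0.2661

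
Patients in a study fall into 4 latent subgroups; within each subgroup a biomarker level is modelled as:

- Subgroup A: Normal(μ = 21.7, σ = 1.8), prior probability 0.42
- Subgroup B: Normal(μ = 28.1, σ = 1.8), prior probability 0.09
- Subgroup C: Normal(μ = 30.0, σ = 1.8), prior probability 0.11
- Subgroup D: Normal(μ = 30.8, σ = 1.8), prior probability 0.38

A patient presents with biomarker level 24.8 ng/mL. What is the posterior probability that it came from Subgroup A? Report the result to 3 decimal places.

By Bayes' theorem, P(k | x) = P(Z=k) f_k(x) / Σ_j P(Z=j) f_j(x).
Evaluate each component's likelihood at the observed value:
  L_A = (1/(1.8·√(2π)))·exp(−(24.8−21.7)²/(2·1.8²)) = 0.221635·exp(-1.48302) = 0.0503
  L_B = (1/(1.8·√(2π)))·exp(−(24.8−28.1)²/(2·1.8²)) = 0.221635·exp(-1.68056) = 0.041284
  L_C = (1/(1.8·√(2π)))·exp(−(24.8−30.0)²/(2·1.8²)) = 0.221635·exp(-4.17284) = 0.00341504
  L_D = (1/(1.8·√(2π)))·exp(−(24.8−30.8)²/(2·1.8²)) = 0.221635·exp(-5.55556) = 0.000856822
Prior × likelihood for each component:
  P(Z=A)·L_A = 0.42 × 0.0503 = 0.021126
  P(Z=B)·L_B = 0.09 × 0.041284 = 0.00371556
  P(Z=C)·L_C = 0.11 × 0.00341504 = 0.000375655
  P(Z=D)·L_D = 0.38 × 0.000856822 = 0.000325592
Evidence: 0.021126 + 0.00371556 + 0.000375655 + 0.000325592 = 0.0255428
P(Subgroup A | the observation) = 0.021126 / 0.0255428 ≈ 0.827

0.827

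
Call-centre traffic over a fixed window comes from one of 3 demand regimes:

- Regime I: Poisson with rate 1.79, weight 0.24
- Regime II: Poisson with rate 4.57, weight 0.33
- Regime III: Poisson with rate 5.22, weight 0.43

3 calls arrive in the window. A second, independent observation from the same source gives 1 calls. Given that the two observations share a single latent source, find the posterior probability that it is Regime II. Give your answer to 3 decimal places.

0.165

P(component k | x) = w_k·f_k(x) / marginal(x), where marginal(x) = Σ_j w_j·f_j(x).
Since both observations come from the same component, the likelihood for component k is f_k(x₁)·f_k(x₂).
  f_I = [0.159596] × [0.298859] = 0.0476965
  f_II = [0.164768] × [0.0473359] = 0.00779941
  f_III = [0.128187] × [0.0282263] = 0.00361823
Prior × likelihood for each component:
  w_I·f_I = 0.24 × 0.0476965 = 0.0114472
  w_II·f_II = 0.33 × 0.00779941 = 0.00257381
  w_III·f_III = 0.43 × 0.00361823 = 0.00155584
Denominator: 0.0114472 + 0.00257381 + 0.00155584 = 0.0155768
Responsibility of Regime II: 0.00257381 / 0.0155768 ≈ 0.165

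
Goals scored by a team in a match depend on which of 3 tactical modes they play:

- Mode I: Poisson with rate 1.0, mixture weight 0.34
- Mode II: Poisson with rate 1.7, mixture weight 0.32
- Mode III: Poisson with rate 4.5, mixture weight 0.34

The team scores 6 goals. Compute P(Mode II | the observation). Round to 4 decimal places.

0.0429

P(component k | x) = w_k·f_k(x) / marginal(x), where marginal(x) = Σ_j w_j·f_j(x).
Component likelihoods at x = 6 goals:
  L_I = 0.000510944
  L_II = 0.00612436
  L_III = 0.12812
Unnormalised posteriors:
  w_I·L_I = 0.34 × 0.000510944 = 0.000173721
  w_II·L_II = 0.32 × 0.00612436 = 0.00195979
  w_III·L_III = 0.34 × 0.12812 = 0.0435608
Evidence: 0.000173721 + 0.00195979 + 0.0435608 = 0.0456944
Responsibility of Mode II: 0.00195979 / 0.0456944 ≈ 0.0429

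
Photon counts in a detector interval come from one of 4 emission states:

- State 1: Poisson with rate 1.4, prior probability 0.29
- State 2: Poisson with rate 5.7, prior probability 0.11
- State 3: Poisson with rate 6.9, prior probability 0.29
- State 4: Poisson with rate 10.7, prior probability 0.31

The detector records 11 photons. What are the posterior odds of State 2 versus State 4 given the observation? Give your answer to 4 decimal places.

0.0516

Posterior odds = (w_i f_i(x)) / (w_j f_j(x)); the normalising sum cancels.
Evaluate each component's likelihood at the observed value:
  f_1 = e^(−1.4)·1.4^11/11! = 2.50173e-07
  f_2 = e^(−5.7)·5.7^11/11! = 0.0172977
  f_3 = e^(−6.9)·6.9^11/11! = 0.042614
  f_4 = e^(−10.7)·10.7^11/11! = 0.118882
0.00190275 / 0.0368533 ≈ 0.0516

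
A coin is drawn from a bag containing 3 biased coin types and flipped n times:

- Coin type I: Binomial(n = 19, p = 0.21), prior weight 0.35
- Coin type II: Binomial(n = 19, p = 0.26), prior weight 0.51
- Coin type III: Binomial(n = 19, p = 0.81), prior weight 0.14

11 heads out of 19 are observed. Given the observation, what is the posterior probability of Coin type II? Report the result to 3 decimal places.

By Bayes' theorem, P(k | x) = π_k f_k(x) / Σ_j π_j f_j(x).
Component likelihoods at x = 11 heads out of 19:
  p_I = C(19,11)·0.21^11·0.79^8 = 75582·3.50278e-08·0.151711 = 0.00040165
  p_II = C(19,11)·0.26^11·0.74^8 = 75582·3.67034e-07·0.0899195 = 0.00249447
  p_III = C(19,11)·0.81^11·0.19^8 = 75582·0.0984771·1.69836e-06 = 0.012641
Weight by the priors:
  π_I·p_I = 0.35 × 0.00040165 = 0.000140577
  π_II·p_II = 0.51 × 0.00249447 = 0.00127218
  π_III·p_III = 0.14 × 0.012641 = 0.00176974
Marginal: 0.000140577 + 0.00127218 + 0.00176974 = 0.0031825
P(Coin type II | data) ≈ 0.400

0.400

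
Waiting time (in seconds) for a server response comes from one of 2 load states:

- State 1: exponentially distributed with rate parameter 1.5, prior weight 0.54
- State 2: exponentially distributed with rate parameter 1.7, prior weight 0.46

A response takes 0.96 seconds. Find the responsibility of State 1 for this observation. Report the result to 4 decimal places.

The responsibility of component k is π_k f_k(x) divided by Σ_j π_j f_j(x).
Component likelihoods at x = 0.96 seconds:
  f_1 = 1.5·e^(−1.5·0.96) = 1.5·e^(−1.4400) = 0.355392
  f_2 = 1.7·e^(−1.7·0.96) = 1.7·e^(−1.6320) = 0.332415
Unnormalised posteriors:
  π_1·f_1 = 0.54 × 0.355392 = 0.191911
  π_2·f_2 = 0.46 × 0.332415 = 0.152911
Marginal: 0.191911 + 0.152911 = 0.344822
P(State 1 | the observation) = 0.191911 / 0.344822 ≈ 0.5566

0.5566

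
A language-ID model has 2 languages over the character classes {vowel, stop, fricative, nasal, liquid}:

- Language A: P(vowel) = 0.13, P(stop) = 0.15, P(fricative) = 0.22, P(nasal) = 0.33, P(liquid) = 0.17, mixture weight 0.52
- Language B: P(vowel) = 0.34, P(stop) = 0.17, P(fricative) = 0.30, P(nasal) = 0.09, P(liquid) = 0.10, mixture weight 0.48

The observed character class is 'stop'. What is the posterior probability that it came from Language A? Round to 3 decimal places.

0.489

P(component k | x) = π_k·f_k(x) / marginal(x), where marginal(x) = Σ_j π_j·f_j(x).
Component likelihoods at x = 'stop':
  f_A = P(stop | comp) = 0.15
  f_B = P(stop | comp) = 0.17
Multiply by the mixture weights:
  π_A·f_A = 0.52 × 0.15 = 0.078
  π_B·f_B = 0.48 × 0.17 = 0.0816
Sum: 0.078 + 0.0816 = 0.1596
P(Language A | 'stop') = 0.078 / 0.1596 ≈ 0.489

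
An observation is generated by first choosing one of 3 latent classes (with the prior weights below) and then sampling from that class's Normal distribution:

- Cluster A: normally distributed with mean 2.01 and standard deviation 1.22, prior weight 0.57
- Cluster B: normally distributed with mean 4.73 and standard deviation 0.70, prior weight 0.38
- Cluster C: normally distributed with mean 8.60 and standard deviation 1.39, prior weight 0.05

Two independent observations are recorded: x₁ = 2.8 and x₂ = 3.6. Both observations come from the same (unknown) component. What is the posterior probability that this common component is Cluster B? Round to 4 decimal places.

0.0342

P(component k | x) = P(Z=k)·f_k(x) / marginal(x), where marginal(x) = Σ_j P(Z=j)·f_j(x).
Since both observations come from the same component, the likelihood for component k is f_k(x₁)·f_k(x₂).
  f_A = [0.265154] × [0.139868] = 0.0370865
  f_B = [0.0127378] × [0.154862] = 0.0019726
  f_C = [4.75468e-05] × [0.0004448] = 2.11488e-08
Weight by the priors:
  P(Z=A)·f_A = 0.57 × 0.0370865 = 0.0211393
  P(Z=B)·f_B = 0.38 × 0.0019726 = 0.000749587
  P(Z=C)·f_C = 0.05 × 2.11488e-08 = 1.05744e-09
Sum: 0.0211393 + 0.000749587 + 1.05744e-09 = 0.0218889
P(Cluster B | data) ≈ 0.0342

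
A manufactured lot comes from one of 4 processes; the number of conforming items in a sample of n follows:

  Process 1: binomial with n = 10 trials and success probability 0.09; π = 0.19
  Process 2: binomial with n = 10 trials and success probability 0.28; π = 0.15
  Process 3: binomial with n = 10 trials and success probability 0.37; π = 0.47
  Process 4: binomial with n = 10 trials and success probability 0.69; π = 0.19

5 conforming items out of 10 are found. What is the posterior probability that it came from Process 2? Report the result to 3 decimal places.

0.109

By Bayes' theorem, P(k | x) = π_k f_k(x) / Σ_j π_j f_j(x).
Evaluate each component's likelihood at the observed value:
  p_1 = C(10,5)·0.09^5·0.91^5 = 252·5.9049e-06·0.624032 = 0.000928582
  p_2 = C(10,5)·0.28^5·0.72^5 = 252·0.00172104·0.193492 = 0.0839176
  p_3 = C(10,5)·0.37^5·0.63^5 = 252·0.0069344·0.0992437 = 0.173425
  p_4 = C(10,5)·0.69^5·0.31^5 = 252·0.156403·0.00286292 = 0.112838
Multiply by the mixture weights:
  π_1·p_1 = 0.19 × 0.000928582 = 0.00017643
  π_2·p_2 = 0.15 × 0.0839176 = 0.0125876
  π_3·p_3 = 0.47 × 0.173425 = 0.0815098
  π_4·p_4 = 0.19 × 0.112838 = 0.0214392
Evidence: 0.00017643 + 0.0125876 + 0.0815098 + 0.0214392 = 0.115713
Responsibility of Process 2: 0.0125876 / 0.115713 ≈ 0.109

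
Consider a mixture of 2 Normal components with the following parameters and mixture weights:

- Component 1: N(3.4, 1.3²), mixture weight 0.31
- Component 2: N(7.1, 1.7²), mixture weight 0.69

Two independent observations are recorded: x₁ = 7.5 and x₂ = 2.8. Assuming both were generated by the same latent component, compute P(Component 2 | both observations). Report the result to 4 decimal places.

0.8925

P(component k | x) = π_k·f_k(x) / marginal(x), where marginal(x) = Σ_j π_j·f_j(x).
Since both observations come from the same component, the likelihood for component k is f_k(x₁)·f_k(x₂).
  f_1 = [(1/(1.3·√(2π)))·exp(−(7.5−3.4)²/(2·1.3²)) = 0.306879·exp(-4.97337) = 0.00212353] × [0.275874] = 0.000585826
  f_2 = [(1/(1.7·√(2π)))·exp(−(7.5−7.1)²/(2·1.7²)) = 0.234672·exp(-0.02768) = 0.228265] × [0.00957568] = 0.00218579
Prior × likelihood for each component:
  π_1·f_1 = 0.31 × 0.000585826 = 0.000181606
  π_2·f_2 = 0.69 × 0.00218579 = 0.0015082
Evidence: 0.000181606 + 0.0015082 = 0.0016898
Responsibility of Component 2: 0.0015082 / 0.0016898 ≈ 0.8925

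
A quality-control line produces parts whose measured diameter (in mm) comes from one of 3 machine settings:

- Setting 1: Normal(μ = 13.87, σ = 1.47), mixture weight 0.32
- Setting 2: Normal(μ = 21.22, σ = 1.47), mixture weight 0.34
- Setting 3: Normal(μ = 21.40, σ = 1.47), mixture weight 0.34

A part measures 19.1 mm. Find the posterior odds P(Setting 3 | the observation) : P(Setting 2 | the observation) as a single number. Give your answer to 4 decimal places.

Since P(k|x) ∝ P(Z=k) f_k(x), the posterior odds are P(Z=i) f_i(x) / (P(Z=j) f_j(x)).
Component likelihoods at x = 19.1 mm:
  L_1 = 0.000484083
  L_2 = 0.0959299
  L_3 = 0.0798003
Odds = (0.34/0.34) × (0.0798003/0.0959299) = 1 × 0.831861 ≈ 0.8319

0.8319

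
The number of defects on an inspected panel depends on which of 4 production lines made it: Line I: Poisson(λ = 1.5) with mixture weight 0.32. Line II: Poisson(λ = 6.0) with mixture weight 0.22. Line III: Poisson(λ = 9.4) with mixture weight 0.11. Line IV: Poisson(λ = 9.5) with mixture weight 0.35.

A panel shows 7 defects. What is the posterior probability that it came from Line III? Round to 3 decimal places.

0.149

Apply Bayes' rule: the posterior for each component is proportional to its prior times its likelihood at x.
Poisson probabilities:
  p_I = 0.000756426
  p_II = 0.137677
  p_III = 0.106438
  p_IV = 0.103714
Unnormalised posteriors:
  P(Z=I)·p_I = 0.32 × 0.000756426 = 0.000242056
  P(Z=II)·p_II = 0.22 × 0.137677 = 0.0302889
  P(Z=III)·p_III = 0.11 × 0.106438 = 0.0117082
  P(Z=IV)·p_IV = 0.35 × 0.103714 = 0.0362999
Normaliser: 0.000242056 + 0.0302889 + 0.0117082 + 0.0362999 = 0.078539
Responsibility of Line III: 0.0117082 / 0.078539 ≈ 0.149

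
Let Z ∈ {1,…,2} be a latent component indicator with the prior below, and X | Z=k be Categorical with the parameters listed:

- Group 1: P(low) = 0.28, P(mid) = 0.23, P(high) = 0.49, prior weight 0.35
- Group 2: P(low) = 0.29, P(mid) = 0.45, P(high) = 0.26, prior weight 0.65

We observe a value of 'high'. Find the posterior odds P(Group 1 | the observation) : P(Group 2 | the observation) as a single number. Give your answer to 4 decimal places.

Only the two components matter; the odds are (w_i f_i(x)) / (w_j f_j(x)).
Component likelihoods at x = 'high':
  p_1 = 0.49
  p_2 = 0.26
0.1715 / 0.169 ≈ 1.0148

1.0148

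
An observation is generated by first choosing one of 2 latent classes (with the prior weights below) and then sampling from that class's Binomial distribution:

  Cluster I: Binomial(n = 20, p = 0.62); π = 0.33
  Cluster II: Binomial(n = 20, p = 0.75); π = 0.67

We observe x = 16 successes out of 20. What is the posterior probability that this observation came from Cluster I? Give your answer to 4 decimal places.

0.1112

Posterior ∝ prior × likelihood, so P(k | x) ∝ π_k f_k(x); normalise over all components.
Component likelihoods at x = 16 successes out of 20:
  f_I = 0.048161
  f_II = 0.189685
Weight by the priors:
  π_I·f_I = 0.33 × 0.048161 = 0.0158931
  π_II·f_II = 0.67 × 0.189685 = 0.127089
Denominator: 0.0158931 + 0.127089 = 0.142982
P(Cluster I | 16 successes out of 20) ≈ 0.1112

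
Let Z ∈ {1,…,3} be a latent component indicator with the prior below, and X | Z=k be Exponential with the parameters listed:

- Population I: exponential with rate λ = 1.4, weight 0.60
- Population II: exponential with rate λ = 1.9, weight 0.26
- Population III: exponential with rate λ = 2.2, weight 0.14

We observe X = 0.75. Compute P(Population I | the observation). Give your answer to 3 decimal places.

P(component k | x) = P(Z=k)·f_k(x) / marginal(x), where marginal(x) = Σ_j P(Z=j)·f_j(x).
Exponential densities:
  p_I = 1.4·e^(−1.4·0.75) = 1.4·e^(−1.0500) = 0.489913
  p_II = 1.9·e^(−1.9·0.75) = 1.9·e^(−1.4250) = 0.456966
  p_III = 2.2·e^(−2.2·0.75) = 2.2·e^(−1.6500) = 0.42251
Unnormalised posteriors:
  P(Z=I)·p_I = 0.60 × 0.489913 = 0.293948
  P(Z=II)·p_II = 0.26 × 0.456966 = 0.118811
  P(Z=III)·p_III = 0.14 × 0.42251 = 0.0591514
Normaliser: 0.293948 + 0.118811 + 0.0591514 = 0.47191
P(Population I | 0.75) ≈ 0.623

0.623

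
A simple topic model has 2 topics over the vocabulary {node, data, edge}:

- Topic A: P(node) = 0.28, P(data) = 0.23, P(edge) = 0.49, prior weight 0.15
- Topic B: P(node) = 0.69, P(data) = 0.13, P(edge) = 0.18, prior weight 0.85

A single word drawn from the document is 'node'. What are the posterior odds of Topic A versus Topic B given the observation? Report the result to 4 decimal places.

0.0716

Posterior odds = (π_i f_i(x)) / (π_j f_j(x)); the normalising sum cancels.
Component likelihoods at x = 'node':
  p_A = 0.28
  p_B = 0.69
Odds = (0.15/0.85) × (0.28/0.69) = 0.176471 × 0.405797 ≈ 0.0716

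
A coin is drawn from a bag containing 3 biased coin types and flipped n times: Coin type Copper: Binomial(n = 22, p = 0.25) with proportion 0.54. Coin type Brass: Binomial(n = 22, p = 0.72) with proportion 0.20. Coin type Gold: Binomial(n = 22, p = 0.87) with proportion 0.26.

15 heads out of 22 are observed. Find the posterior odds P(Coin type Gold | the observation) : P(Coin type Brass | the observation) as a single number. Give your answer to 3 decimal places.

0.103

Only the two components matter; the odds are (P(Z=i) f_i(x)) / (P(Z=j) f_j(x)).
Component likelihoods at x = 15 heads out of 22:
  L_Copper = C(22,15)·0.25^15·0.75^7 = 170544·9.31323e-10·0.133484 = 2.12014e-05
  L_Brass = C(22,15)·0.72^15·0.28^7 = 170544·0.00724415·0.000134929 = 0.166698
  L_Gold = C(22,15)·0.87^15·0.13^7 = 170544·0.123819·6.27485e-07 = 0.0132504
Odds = (0.26/0.20) × (0.0132504/0.166698) = 1.3 × 0.0794875 ≈ 0.103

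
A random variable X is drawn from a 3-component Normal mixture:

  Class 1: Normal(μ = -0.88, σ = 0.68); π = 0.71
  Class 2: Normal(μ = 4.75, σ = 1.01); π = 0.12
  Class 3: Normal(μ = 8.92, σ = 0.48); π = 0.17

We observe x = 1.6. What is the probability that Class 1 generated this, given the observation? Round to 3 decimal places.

Apply Bayes' rule: the posterior for each component is proportional to its prior times its likelihood at x.
Evaluate each component's likelihood at the observed value:
  f_1 = (1/(0.68·√(2π)))·exp(−(1.6−-0.88)²/(2·0.68²)) = 0.586680·exp(-6.65052) = 0.000758783
  f_2 = (1/(1.01·√(2π)))·exp(−(1.6−4.75)²/(2·1.01²)) = 0.394992·exp(-4.86349) = 0.0030507
  f_3 = (1/(0.48·√(2π)))·exp(−(1.6−8.92)²/(2·0.48²)) = 0.831130·exp(-116.28125) = 2.62642e-51
Prior × likelihood for each component:
  P(Z=1)·f_1 = 0.71 × 0.000758783 = 0.000538736
  P(Z=2)·f_2 = 0.12 × 0.0030507 = 0.000366085
  P(Z=3)·f_3 = 0.17 × 2.62642e-51 = 4.46491e-52
Normaliser: 0.000538736 + 0.000366085 + 4.46491e-52 = 0.00090482
Responsibility of Class 1: 0.000538736 / 0.00090482 ≈ 0.595

0.595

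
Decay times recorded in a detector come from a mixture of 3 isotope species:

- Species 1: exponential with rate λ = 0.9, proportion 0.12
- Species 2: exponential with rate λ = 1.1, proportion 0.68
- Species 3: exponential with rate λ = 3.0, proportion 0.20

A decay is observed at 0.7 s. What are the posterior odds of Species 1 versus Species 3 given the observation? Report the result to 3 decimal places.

0.783

Since P(k|x) ∝ π_k f_k(x), the posterior odds are π_i f_i(x) / (π_j f_j(x)).
Exponential densities:
  L_1 = 0.9·e^(−0.9·0.7) = 0.9·e^(−0.6300) = 0.479333
  L_2 = 1.1·e^(−1.1·0.7) = 1.1·e^(−0.7700) = 0.509314
  L_3 = 3.0·e^(−3.0·0.7) = 3.0·e^(−2.1000) = 0.367369
Posterior odds = (π_1·L_1) / (π_3·L_3) = (0.12·0.479333) / (0.20·0.367369) = 0.0575199 / 0.0734739 ≈ 0.783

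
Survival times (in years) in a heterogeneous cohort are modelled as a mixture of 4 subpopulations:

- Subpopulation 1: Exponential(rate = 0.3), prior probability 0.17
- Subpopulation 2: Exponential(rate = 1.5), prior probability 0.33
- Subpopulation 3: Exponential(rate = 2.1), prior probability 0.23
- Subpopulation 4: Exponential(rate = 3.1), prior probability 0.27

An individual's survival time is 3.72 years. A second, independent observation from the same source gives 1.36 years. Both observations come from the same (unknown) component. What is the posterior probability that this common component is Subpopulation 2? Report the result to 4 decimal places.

0.0979

Posterior ∝ prior × likelihood, so P(k | x) ∝ P(Z=k) f_k(x); normalise over all components.
Since both observations come from the same component, the likelihood for component k is f_k(x₁)·f_k(x₂).
  f_1 = [0.0982763] × [0.199494] = 0.0196055
  f_2 = [0.00565885] × [0.195043] = 0.00110372
  f_3 = [0.00085018] × [0.120746] = 0.000102656
  f_4 = [3.04143e-05] × [0.0457484] = 1.39141e-06
Unnormalised posteriors:
  P(Z=1)·f_1 = 0.17 × 0.0196055 = 0.00333293
  P(Z=2)·f_2 = 0.33 × 0.00110372 = 0.000364227
  P(Z=3)·f_3 = 0.23 × 0.000102656 = 2.36109e-05
  P(Z=4)·f_4 = 0.27 × 1.39141e-06 = 3.7568e-07
Evidence: 0.00333293 + 0.000364227 + 2.36109e-05 + 3.7568e-07 = 0.00372115
So the posterior for Subpopulation 2 is 0.000364227 / 0.00372115 ≈ 0.0979.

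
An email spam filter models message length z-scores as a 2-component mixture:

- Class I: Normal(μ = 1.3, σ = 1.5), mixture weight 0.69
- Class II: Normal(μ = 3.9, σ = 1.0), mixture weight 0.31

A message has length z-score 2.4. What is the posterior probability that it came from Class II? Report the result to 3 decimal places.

0.223

By Bayes' theorem, P(k | x) = P(Z=k) f_k(x) / Σ_j P(Z=j) f_j(x).
Evaluate each component's likelihood at the observed value:
  L_I = 0.203255
  L_II = 0.129518
Multiply by the mixture weights:
  P(Z=I)·L_I = 0.69 × 0.203255 = 0.140246
  P(Z=II)·L_II = 0.31 × 0.129518 = 0.0401505
Normaliser: 0.140246 + 0.0401505 = 0.180397
P(Class II | 2.4) = 0.0401505 / 0.180397 ≈ 0.223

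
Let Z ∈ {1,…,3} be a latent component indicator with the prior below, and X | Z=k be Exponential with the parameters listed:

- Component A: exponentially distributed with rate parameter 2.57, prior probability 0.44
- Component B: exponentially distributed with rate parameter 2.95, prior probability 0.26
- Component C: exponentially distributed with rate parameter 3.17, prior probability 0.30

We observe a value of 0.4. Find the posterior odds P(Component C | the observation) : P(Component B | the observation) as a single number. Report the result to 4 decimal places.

The posterior odds equal the prior odds times the likelihood ratio: (π_i/π_j)·(f_i(x)/f_j(x)).
Evaluate each component's likelihood at the observed value:
  p_A = 0.919345
  p_B = 0.906472
  p_C = 0.892018
Posterior odds = (π_C·p_C) / (π_B·p_B) = (0.30·0.892018) / (0.26·0.906472) = 0.267606 / 0.235683 ≈ 1.1354

1.1354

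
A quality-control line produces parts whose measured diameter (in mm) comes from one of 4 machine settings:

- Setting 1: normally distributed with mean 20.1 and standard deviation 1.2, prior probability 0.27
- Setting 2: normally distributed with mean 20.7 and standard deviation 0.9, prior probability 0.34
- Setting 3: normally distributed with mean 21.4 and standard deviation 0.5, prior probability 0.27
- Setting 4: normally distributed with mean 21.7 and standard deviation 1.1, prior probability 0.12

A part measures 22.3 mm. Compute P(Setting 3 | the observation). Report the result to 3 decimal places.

0.333

By Bayes' theorem, P(k | x) = π_k f_k(x) / Σ_j π_j f_j(x).
Evaluate each component's likelihood at the observed value:
  f_1 = (1/(1.2·√(2π)))·exp(−(22.3−20.1)²/(2·1.2²)) = 0.332452·exp(-1.68056) = 0.061926
  f_2 = (1/(0.9·√(2π)))·exp(−(22.3−20.7)²/(2·0.9²)) = 0.443269·exp(-1.58025) = 0.0912799
  f_3 = (1/(0.5·√(2π)))·exp(−(22.3−21.4)²/(2·0.5²)) = 0.797885·exp(-1.62000) = 0.1579
  f_4 = (1/(1.1·√(2π)))·exp(−(22.3−21.7)²/(2·1.1²)) = 0.362675·exp(-0.14876) = 0.312544
Multiply by the mixture weights:
  π_1·f_1 = 0.27 × 0.061926 = 0.01672
  π_2·f_2 = 0.34 × 0.0912799 = 0.0310352
  π_3·f_3 = 0.27 × 0.1579 = 0.0426331
  π_4·f_4 = 0.12 × 0.312544 = 0.0375053
Sum: 0.01672 + 0.0310352 + 0.0426331 + 0.0375053 = 0.127894
P(Setting 3 | x) = 0.0426331 / 0.127894 ≈ 0.333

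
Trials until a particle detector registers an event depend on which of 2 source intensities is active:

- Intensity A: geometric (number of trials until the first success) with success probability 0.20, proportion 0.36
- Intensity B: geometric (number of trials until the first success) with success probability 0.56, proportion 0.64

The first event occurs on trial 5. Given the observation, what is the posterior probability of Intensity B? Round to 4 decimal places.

0.3129

By Bayes' theorem, P(k | x) = π_k f_k(x) / Σ_j π_j f_j(x).
Component likelihoods at x = 5:
  L_A = 0.08192
  L_B = 0.0209893
Unnormalised posteriors:
  π_A·L_A = 0.36 × 0.08192 = 0.0294912
  π_B·L_B = 0.64 × 0.0209893 = 0.0134332
Marginal: 0.0294912 + 0.0134332 = 0.0429244
P(Intensity B | x) = 0.0134332 / 0.0429244 ≈ 0.3129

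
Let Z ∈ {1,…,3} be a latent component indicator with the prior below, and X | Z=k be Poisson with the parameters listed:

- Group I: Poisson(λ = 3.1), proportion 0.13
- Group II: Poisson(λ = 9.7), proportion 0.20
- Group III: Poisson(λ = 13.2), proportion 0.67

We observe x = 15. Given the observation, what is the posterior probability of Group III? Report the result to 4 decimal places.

By Bayes' theorem, P(k | x) = w_k f_k(x) / Σ_j w_j f_j(x).
Component likelihoods at x = 15:
  f_I = 8.08375e-07
  f_II = 0.029677
  f_III = 0.0910798
Weight by the priors:
  w_I·f_I = 0.13 × 8.08375e-07 = 1.05089e-07
  w_II·f_II = 0.20 × 0.029677 = 0.0059354
  w_III·f_III = 0.67 × 0.0910798 = 0.0610235
Denominator: 1.05089e-07 + 0.0059354 + 0.0610235 = 0.066959
P(Group III | 15) ≈ 0.9114

0.9114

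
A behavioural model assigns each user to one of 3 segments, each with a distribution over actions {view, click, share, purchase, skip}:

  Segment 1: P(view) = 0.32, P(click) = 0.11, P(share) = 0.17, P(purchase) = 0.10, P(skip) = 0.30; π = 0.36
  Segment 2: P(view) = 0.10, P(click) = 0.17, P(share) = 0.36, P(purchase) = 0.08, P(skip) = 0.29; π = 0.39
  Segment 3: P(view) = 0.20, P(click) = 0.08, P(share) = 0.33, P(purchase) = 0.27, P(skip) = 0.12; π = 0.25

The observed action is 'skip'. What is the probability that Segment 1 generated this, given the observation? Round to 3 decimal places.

0.430

By Bayes' theorem, P(k | x) = P(Z=k) f_k(x) / Σ_j P(Z=j) f_j(x).
Component likelihoods at x = 'skip':
  L_1 = 0.3
  L_2 = 0.29
  L_3 = 0.12
Unnormalised posteriors:
  P(Z=1)·L_1 = 0.36 × 0.3 = 0.108
  P(Z=2)·L_2 = 0.39 × 0.29 = 0.1131
  P(Z=3)·L_3 = 0.25 × 0.12 = 0.03
Sum: 0.108 + 0.1131 + 0.03 = 0.2511
P(Segment 1 | data) ≈ 0.430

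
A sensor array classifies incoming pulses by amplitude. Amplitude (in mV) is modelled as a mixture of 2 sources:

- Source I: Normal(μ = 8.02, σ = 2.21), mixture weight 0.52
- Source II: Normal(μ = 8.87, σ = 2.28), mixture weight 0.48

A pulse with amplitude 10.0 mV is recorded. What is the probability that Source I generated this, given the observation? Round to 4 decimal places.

0.4583

Apply Bayes' rule: the posterior for each component is proportional to its prior times its likelihood at x.
Evaluate each component's likelihood at the observed value:
  f_I = (1/(2.21·√(2π)))·exp(−(10.0−8.02)²/(2·2.21²)) = 0.180517·exp(-0.40134) = 0.120842
  f_II = (1/(2.28·√(2π)))·exp(−(10.0−8.87)²/(2·2.28²)) = 0.174975·exp(-0.12282) = 0.154752
Unnormalised posteriors:
  P(Z=I)·f_I = 0.52 × 0.120842 = 0.0628377
  P(Z=II)·f_II = 0.48 × 0.154752 = 0.074281
Denominator: 0.0628377 + 0.074281 = 0.137119
Responsibility of Source I: 0.0628377 / 0.137119 ≈ 0.4583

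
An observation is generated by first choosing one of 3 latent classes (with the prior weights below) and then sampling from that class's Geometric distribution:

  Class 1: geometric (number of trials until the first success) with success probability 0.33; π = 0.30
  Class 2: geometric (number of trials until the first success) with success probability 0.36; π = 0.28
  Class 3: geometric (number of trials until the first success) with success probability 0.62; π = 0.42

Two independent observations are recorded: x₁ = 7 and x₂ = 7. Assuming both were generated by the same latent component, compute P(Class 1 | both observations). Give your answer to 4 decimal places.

0.6073

By Bayes' theorem, P(k | x) = π_k f_k(x) / Σ_j π_j f_j(x).
Since both observations come from the same component, the likelihood for component k is f_k(x₁)·f_k(x₂).
  p_1 = [0.0298513] × [0.0298513] = 0.000891098
  p_2 = [0.024739] × [0.024739] = 0.000612019
  p_3 = [0.00186678] × [0.00186678] = 3.48487e-06
Weight by the priors:
  π_1·p_1 = 0.30 × 0.000891098 = 0.000267329
  π_2·p_2 = 0.28 × 0.000612019 = 0.000171365
  π_3·p_3 = 0.42 × 3.48487e-06 = 1.46365e-06
Marginal: 0.000267329 + 0.000171365 + 1.46365e-06 = 0.000440158
P(Class 1 | data) = 0.000267329 / 0.000440158 ≈ 0.6073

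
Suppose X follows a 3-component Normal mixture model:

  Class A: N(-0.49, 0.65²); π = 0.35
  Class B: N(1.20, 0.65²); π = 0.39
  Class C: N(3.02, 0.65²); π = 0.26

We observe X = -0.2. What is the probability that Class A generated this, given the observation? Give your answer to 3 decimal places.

By Bayes' theorem, P(k | x) = π_k f_k(x) / Σ_j π_j f_j(x).
Normal densities:
  f_A = 0.555614
  f_B = 0.0603447
  f_C = 2.87789e-06
Weight by the priors:
  π_A·f_A = 0.35 × 0.555614 = 0.194465
  π_B·f_B = 0.39 × 0.0603447 = 0.0235344
  π_C·f_C = 0.26 × 2.87789e-06 = 7.48253e-07
Evidence: 0.194465 + 0.0235344 + 7.48253e-07 = 0.218
So the posterior for Class A is 0.194465 / 0.218 ≈ 0.892.

0.892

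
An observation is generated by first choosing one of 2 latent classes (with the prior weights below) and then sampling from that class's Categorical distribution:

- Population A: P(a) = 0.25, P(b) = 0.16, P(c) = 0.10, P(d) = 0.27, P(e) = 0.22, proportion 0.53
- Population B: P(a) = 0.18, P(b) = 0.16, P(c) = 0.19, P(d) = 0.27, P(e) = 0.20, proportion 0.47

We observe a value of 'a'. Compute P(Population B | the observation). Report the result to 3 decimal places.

0.390

Apply Bayes' rule: the posterior for each component is proportional to its prior times its likelihood at x.
Evaluate each component's likelihood at the observed value:
  f_A = P(a | comp) = 0.25
  f_B = P(a | comp) = 0.18
Unnormalised posteriors:
  w_A·f_A = 0.53 × 0.25 = 0.1325
  w_B·f_B = 0.47 × 0.18 = 0.0846
Denominator: 0.1325 + 0.0846 = 0.2171
Responsibility of Population B: 0.0846 / 0.2171 ≈ 0.390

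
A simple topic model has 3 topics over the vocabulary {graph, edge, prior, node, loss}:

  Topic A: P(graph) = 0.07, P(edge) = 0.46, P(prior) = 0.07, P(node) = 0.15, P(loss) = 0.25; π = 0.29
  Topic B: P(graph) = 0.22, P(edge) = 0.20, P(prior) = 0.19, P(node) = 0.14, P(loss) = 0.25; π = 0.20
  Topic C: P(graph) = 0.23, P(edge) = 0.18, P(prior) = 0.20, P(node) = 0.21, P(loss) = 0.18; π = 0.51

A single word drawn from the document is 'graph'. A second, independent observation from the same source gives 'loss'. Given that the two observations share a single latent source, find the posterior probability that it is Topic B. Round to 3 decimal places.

0.296

P(component k | x) = π_k·f_k(x) / marginal(x), where marginal(x) = Σ_j π_j·f_j(x).
Since both observations come from the same component, the likelihood for component k is f_k(x₁)·f_k(x₂).
  L_A = [P(graph | comp) = 0.07] × [0.25] = 0.0175
  L_B = [P(graph | comp) = 0.22] × [0.25] = 0.055
  L_C = [P(graph | comp) = 0.23] × [0.18] = 0.0414
Prior × likelihood for each component:
  π_A·L_A = 0.29 × 0.0175 = 0.005075
  π_B·L_B = 0.20 × 0.055 = 0.011
  π_C·L_C = 0.51 × 0.0414 = 0.021114
Normaliser: 0.005075 + 0.011 + 0.021114 = 0.037189
P(Topic B | x) = 0.011 / 0.037189 ≈ 0.296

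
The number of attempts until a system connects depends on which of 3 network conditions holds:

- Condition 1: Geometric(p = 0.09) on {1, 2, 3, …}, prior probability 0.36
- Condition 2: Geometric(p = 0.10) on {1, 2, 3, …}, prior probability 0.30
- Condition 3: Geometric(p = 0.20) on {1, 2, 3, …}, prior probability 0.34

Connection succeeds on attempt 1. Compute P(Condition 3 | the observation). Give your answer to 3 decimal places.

Posterior ∝ prior × likelihood, so P(k | x) ∝ π_k f_k(x); normalise over all components.
Evaluate each component's likelihood at the observed value:
  L_1 = 0.09·(1−0.09)^0 = 0.09·1 = 0.09
  L_2 = 0.10·(1−0.10)^0 = 0.10·1 = 0.1
  L_3 = 0.20·(1−0.20)^0 = 0.20·1 = 0.2
Multiply by the mixture weights:
  π_1·L_1 = 0.36 × 0.09 = 0.0324
  π_2·L_2 = 0.30 × 0.1 = 0.03
  π_3·L_3 = 0.34 × 0.2 = 0.068
Normaliser: 0.0324 + 0.03 + 0.068 = 0.1304
P(Condition 3 | x) = 0.068 / 0.1304 ≈ 0.521

0.521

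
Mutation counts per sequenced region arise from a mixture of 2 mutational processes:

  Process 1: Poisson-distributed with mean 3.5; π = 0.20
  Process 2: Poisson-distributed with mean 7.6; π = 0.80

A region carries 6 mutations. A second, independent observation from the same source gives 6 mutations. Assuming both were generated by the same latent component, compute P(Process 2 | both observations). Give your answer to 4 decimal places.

P(component k | x) = P(Z=k)·f_k(x) / marginal(x), where marginal(x) = Σ_j P(Z=j)·f_j(x).
Since both observations come from the same component, the likelihood for component k is f_k(x₁)·f_k(x₂).
  p_1 = [e^(−3.5)·3.5^6/6! = 0.0770983] × [0.0770983] = 0.00594416
  p_2 = [e^(−7.6)·7.6^6/6! = 0.13394] × [0.13394] = 0.01794
Unnormalised posteriors:
  P(Z=1)·p_1 = 0.20 × 0.00594416 = 0.00118883
  P(Z=2)·p_2 = 0.80 × 0.01794 = 0.014352
Evidence: 0.00118883 + 0.014352 = 0.0155408
Responsibility of Process 2: 0.014352 / 0.0155408 ≈ 0.9235

0.9235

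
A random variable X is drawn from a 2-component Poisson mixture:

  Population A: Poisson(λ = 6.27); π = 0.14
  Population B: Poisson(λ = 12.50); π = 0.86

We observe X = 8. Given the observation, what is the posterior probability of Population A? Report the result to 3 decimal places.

The responsibility of component k is P(Z=k) f_k(x) divided by Σ_j P(Z=j) f_j(x).
Component likelihoods at x = 8:
  L_A = 0.112097
  L_B = 0.0550907
Unnormalised posteriors:
  P(Z=A)·L_A = 0.14 × 0.112097 = 0.0156936
  P(Z=B)·L_B = 0.86 × 0.0550907 = 0.047378
Sum: 0.0156936 + 0.047378 = 0.0630716
Responsibility of Population A: 0.0156936 / 0.0630716 ≈ 0.249

0.249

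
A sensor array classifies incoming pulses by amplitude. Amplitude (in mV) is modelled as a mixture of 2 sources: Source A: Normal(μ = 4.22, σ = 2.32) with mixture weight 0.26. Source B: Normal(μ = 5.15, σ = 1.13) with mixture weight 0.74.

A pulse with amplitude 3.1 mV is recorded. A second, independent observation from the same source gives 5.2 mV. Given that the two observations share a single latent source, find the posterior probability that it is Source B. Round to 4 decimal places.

0.7396

The responsibility of component k is π_k f_k(x) divided by Σ_j π_j f_j(x).
Since both observations come from the same component, the likelihood for component k is f_k(x₁)·f_k(x₂).
  L_A = [(1/(2.32·√(2π)))·exp(−(3.1−4.22)²/(2·2.32²)) = 0.171958·exp(-0.11653) = 0.153043] × [0.157281] = 0.0240708
  L_B = [(1/(1.13·√(2π)))·exp(−(3.1−5.15)²/(2·1.13²)) = 0.353046·exp(-1.64559) = 0.0681024] × [0.352701] = 0.0240198
Multiply by the mixture weights:
  π_A·L_A = 0.26 × 0.0240708 = 0.00625841
  π_B·L_B = 0.74 × 0.0240198 = 0.0177746
Normaliser: 0.00625841 + 0.0177746 = 0.024033
Responsibility of Source B: 0.0177746 / 0.024033 ≈ 0.7396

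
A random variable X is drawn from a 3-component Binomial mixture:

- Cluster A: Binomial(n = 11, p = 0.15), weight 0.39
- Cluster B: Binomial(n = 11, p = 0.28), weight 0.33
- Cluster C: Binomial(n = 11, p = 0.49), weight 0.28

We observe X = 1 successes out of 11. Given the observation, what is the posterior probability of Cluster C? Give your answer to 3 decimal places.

The responsibility of component k is π_k f_k(x) divided by Σ_j π_j f_j(x).
Evaluate each component's likelihood at the observed value:
  f_A = C(11,1)·0.15^1·0.85^10 = 11·0.15·0.196874 = 0.324843
  f_B = C(11,1)·0.28^1·0.72^10 = 11·0.28·0.0374391 = 0.115312
  f_C = C(11,1)·0.49^1·0.51^10 = 11·0.49·0.00119042 = 0.00641639
Unnormalised posteriors:
  π_A·f_A = 0.39 × 0.324843 = 0.126689
  π_B·f_B = 0.33 × 0.115312 = 0.0380531
  π_C·f_C = 0.28 × 0.00641639 = 0.00179659
Marginal: 0.126689 + 0.0380531 + 0.00179659 = 0.166538
So the posterior for Cluster C is 0.00179659 / 0.166538 ≈ 0.011.

0.011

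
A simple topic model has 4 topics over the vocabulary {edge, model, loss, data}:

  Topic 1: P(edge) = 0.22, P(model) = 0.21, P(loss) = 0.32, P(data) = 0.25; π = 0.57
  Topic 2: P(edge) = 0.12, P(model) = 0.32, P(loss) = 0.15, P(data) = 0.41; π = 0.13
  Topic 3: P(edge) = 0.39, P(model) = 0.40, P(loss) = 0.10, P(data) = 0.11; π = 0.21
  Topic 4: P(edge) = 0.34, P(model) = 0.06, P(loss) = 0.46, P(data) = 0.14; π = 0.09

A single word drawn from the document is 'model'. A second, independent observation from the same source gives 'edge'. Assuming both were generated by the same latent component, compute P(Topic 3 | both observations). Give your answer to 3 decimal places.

0.497

The responsibility of component k is π_k f_k(x) divided by Σ_j π_j f_j(x).
Since both observations come from the same component, the likelihood for component k is f_k(x₁)·f_k(x₂).
  L_1 = [P(model | comp) = 0.21] × [0.22] = 0.0462
  L_2 = [P(model | comp) = 0.32] × [0.12] = 0.0384
  L_3 = [P(model | comp) = 0.40] × [0.39] = 0.156
  L_4 = [P(model | comp) = 0.06] × [0.34] = 0.0204
Multiply by the mixture weights:
  π_1·L_1 = 0.57 × 0.0462 = 0.026334
  π_2·L_2 = 0.13 × 0.0384 = 0.004992
  π_3·L_3 = 0.21 × 0.156 = 0.03276
  π_4·L_4 = 0.09 × 0.0204 = 0.001836
Sum: 0.026334 + 0.004992 + 0.03276 + 0.001836 = 0.065922
So the posterior for Topic 3 is 0.03276 / 0.065922 ≈ 0.497.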